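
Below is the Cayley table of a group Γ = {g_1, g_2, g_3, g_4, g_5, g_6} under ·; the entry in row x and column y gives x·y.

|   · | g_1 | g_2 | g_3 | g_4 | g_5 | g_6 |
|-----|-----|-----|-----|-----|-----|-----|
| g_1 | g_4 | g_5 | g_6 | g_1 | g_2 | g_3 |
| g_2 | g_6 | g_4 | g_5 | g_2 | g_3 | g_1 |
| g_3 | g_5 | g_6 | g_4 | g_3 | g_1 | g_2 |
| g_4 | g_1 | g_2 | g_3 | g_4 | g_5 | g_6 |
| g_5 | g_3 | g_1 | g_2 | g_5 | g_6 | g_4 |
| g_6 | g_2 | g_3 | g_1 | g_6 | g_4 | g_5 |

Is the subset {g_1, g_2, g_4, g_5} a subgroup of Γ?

No

g_5·g_5 = g_6, which is not in {g_1, g_2, g_4, g_5}.
The subset is not closed under ·, so it is not a subgroup.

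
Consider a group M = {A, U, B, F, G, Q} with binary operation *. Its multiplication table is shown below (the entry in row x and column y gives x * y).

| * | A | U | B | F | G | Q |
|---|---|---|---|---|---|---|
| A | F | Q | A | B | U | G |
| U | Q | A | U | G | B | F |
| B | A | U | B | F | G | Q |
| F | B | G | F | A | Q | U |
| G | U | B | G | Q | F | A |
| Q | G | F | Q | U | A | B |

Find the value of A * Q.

G

Read row A, column Q: A * Q = G.
(Structurally, M here is isomorphic to the cyclic group Z_6.)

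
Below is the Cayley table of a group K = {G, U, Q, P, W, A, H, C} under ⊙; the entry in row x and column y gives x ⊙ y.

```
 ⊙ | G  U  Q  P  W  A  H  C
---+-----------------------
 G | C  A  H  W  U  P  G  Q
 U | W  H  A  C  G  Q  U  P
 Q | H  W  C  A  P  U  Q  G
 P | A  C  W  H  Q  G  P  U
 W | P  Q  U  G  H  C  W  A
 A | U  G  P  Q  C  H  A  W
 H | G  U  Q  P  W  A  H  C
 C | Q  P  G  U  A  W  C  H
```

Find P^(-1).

P

First locate the identity: row H matches the header, so H is the identity.
Scan row P for H: P ⊙ P = H. Hence P^(-1) = P.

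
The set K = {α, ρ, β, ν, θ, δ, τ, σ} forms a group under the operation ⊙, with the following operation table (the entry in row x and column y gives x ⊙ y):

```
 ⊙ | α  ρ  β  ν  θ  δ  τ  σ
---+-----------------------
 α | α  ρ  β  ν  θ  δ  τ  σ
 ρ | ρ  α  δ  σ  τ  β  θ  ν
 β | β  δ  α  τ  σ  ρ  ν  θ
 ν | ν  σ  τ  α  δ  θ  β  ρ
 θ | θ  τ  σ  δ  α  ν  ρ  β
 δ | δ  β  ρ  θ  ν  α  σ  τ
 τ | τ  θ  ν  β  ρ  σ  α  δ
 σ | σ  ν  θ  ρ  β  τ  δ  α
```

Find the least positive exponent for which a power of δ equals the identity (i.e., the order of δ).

The identity element is α (its row matches the header).
δ^1 = δ
δ^2 = δ ⊙ δ = α
The first power of δ equal to the identity is δ^2, so ord(δ) = 2.
(Structurally, K here is isomorphic to the elementary abelian group (Z_2)^3.)

2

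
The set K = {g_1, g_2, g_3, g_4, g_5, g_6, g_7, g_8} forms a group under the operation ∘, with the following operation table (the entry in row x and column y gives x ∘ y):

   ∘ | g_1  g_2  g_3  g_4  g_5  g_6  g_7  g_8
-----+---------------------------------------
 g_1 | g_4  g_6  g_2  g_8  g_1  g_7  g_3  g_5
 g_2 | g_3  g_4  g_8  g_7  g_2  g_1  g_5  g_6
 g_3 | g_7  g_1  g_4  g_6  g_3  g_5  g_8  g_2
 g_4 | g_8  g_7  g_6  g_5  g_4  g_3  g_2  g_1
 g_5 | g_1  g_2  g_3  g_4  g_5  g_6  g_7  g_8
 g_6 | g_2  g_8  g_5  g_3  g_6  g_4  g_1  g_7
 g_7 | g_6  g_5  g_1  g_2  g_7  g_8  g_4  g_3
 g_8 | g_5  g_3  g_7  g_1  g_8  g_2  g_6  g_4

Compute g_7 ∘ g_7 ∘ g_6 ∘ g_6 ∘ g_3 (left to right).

g_7 ∘ g_7 = g_4
g_4 ∘ g_6 = g_3
g_3 ∘ g_6 = g_5
g_5 ∘ g_3 = g_3

g_3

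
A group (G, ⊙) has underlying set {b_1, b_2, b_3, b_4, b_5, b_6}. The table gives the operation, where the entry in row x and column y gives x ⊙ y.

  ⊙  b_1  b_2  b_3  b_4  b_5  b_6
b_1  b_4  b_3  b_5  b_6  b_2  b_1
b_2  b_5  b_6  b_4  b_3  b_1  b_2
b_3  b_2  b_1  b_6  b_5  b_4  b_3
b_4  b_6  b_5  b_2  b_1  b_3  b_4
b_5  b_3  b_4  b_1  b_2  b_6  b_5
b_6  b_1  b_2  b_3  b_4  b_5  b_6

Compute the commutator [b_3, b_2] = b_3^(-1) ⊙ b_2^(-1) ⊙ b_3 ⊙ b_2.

b_4

Identity is b_6; from the table b_3^(-1) = b_3 and b_2^(-1) = b_2.
b_3 ⊙ b_2 = b_1
b_1 ⊙ b_3 = b_5
b_5 ⊙ b_2 = b_4
(Structurally, G here is isomorphic to the symmetric group S_3.)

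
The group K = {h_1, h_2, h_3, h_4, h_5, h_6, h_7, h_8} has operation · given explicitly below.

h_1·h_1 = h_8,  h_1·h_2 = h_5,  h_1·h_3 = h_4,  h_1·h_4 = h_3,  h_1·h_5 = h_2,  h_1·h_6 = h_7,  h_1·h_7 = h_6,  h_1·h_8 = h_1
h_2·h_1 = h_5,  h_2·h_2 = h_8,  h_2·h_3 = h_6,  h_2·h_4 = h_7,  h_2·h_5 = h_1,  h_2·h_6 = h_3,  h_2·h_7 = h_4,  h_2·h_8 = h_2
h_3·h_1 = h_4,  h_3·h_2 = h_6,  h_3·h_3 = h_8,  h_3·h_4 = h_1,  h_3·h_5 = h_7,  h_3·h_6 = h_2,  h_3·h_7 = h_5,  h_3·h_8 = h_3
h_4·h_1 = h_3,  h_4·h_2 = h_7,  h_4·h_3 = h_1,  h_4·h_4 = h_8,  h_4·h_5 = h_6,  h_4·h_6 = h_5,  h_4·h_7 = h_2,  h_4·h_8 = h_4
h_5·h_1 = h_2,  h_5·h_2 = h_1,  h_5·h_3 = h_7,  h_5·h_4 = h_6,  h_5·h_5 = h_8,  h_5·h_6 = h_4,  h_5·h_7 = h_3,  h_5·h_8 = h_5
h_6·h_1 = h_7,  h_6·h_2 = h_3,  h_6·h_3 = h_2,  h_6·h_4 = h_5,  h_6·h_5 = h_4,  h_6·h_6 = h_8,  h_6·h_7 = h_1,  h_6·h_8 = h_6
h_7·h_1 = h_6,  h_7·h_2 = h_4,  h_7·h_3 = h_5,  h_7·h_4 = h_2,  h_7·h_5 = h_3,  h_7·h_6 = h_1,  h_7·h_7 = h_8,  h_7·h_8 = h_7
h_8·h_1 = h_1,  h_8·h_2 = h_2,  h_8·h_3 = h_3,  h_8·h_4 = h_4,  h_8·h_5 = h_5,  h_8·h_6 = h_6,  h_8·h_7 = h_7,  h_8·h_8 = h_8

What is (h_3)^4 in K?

h_8

h_3^1 = h_3
h_3^2 = h_3·h_3 = h_8
h_3^3 = h_8·h_3 = h_3
h_3^4 = h_3·h_3 = h_8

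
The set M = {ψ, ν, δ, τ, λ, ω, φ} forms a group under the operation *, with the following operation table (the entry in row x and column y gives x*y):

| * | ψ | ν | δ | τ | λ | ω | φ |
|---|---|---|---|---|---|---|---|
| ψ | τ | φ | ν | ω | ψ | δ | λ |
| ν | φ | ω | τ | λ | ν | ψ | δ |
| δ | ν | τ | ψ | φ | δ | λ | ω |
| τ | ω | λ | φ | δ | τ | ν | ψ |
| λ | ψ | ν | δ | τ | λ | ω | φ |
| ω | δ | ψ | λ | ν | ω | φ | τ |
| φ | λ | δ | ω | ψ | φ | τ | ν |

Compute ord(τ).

7

The identity element is λ (its row matches the header).
τ^1 = τ
τ^2 = τ*τ = δ
τ^3 = δ*τ = φ
τ^4 = φ*τ = ψ
τ^5 = ψ*τ = ω
τ^6 = ω*τ = ν
τ^7 = ν*τ = λ
The first power of τ equal to the identity is τ^7, so ord(τ) = 7.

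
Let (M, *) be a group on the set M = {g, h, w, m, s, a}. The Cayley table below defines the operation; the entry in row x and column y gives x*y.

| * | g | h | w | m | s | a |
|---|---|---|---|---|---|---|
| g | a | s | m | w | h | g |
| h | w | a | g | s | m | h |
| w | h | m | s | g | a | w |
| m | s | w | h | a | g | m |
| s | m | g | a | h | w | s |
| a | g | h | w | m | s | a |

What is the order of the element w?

3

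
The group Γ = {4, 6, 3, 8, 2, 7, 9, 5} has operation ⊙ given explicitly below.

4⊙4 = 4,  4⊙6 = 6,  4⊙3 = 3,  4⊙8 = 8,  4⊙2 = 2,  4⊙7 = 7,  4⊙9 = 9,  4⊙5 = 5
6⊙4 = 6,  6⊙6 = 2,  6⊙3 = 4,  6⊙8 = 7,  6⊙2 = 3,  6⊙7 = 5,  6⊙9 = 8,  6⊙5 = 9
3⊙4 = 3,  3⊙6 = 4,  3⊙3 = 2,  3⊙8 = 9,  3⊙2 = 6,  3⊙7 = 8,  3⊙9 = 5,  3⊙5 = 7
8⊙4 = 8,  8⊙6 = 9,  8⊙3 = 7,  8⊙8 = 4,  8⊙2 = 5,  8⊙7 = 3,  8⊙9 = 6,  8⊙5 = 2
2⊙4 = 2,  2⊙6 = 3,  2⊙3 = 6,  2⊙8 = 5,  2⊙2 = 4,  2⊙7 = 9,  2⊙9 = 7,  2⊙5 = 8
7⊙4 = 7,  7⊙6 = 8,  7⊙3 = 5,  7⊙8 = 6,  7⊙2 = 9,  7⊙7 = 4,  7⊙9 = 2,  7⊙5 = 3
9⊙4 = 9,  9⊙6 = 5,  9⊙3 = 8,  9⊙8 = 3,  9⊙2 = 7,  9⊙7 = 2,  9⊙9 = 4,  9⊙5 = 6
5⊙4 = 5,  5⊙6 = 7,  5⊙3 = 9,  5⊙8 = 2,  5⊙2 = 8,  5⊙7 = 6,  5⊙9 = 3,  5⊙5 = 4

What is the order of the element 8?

2

The identity element is 4 (its row matches the header).
8^1 = 8
8^2 = 8 ⊙ 8 = 4
The first power of 8 equal to the identity is 8^2, so ord(8) = 2.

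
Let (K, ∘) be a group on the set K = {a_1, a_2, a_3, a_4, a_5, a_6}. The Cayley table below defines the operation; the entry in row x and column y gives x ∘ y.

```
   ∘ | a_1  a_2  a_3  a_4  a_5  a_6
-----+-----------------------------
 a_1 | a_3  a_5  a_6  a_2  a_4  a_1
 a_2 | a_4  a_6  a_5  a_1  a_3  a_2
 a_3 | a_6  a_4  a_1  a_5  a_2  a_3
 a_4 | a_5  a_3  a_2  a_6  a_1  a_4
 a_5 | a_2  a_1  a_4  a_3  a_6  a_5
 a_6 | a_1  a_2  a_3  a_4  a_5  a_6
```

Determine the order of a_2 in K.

2

The identity element is a_6 (its row matches the header).
a_2^1 = a_2
a_2^2 = a_2 ∘ a_2 = a_6
The first power of a_2 equal to the identity is a_2^2, so ord(a_2) = 2.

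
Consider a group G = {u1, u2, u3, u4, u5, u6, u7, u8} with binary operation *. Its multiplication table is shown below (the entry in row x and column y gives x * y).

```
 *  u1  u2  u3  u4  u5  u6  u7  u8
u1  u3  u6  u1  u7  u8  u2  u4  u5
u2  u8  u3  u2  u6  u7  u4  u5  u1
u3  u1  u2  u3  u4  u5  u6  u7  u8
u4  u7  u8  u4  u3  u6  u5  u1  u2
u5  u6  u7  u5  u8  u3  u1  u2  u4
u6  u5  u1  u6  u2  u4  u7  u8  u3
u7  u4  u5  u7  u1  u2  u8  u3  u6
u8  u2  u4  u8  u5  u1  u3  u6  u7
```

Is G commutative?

u8 * u1 = u2 but u1 * u8 = u5.
Since u8 and u1 do not commute, G is not abelian.

No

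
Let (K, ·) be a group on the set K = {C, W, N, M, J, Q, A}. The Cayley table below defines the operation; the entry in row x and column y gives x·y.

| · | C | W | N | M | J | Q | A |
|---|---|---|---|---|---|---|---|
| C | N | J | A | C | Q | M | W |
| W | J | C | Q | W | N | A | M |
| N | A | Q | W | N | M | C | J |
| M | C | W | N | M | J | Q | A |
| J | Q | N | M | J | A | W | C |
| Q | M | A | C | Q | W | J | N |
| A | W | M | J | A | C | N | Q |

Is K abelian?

Check whether the table is symmetric across its main diagonal.
Every entry (row x, col y) equals the entry (row y, col x), so K is abelian.

Yes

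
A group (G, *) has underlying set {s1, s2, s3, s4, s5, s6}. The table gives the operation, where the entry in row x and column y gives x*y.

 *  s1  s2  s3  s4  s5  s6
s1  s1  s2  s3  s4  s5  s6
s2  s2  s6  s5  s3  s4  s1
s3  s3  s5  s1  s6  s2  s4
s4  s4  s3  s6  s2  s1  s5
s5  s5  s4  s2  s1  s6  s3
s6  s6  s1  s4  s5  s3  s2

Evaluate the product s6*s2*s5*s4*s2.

s6*s2 = s1
s1*s5 = s5
s5*s4 = s1
s1*s2 = s2
(Structurally, G here is isomorphic to the cyclic group Z_6.)

s2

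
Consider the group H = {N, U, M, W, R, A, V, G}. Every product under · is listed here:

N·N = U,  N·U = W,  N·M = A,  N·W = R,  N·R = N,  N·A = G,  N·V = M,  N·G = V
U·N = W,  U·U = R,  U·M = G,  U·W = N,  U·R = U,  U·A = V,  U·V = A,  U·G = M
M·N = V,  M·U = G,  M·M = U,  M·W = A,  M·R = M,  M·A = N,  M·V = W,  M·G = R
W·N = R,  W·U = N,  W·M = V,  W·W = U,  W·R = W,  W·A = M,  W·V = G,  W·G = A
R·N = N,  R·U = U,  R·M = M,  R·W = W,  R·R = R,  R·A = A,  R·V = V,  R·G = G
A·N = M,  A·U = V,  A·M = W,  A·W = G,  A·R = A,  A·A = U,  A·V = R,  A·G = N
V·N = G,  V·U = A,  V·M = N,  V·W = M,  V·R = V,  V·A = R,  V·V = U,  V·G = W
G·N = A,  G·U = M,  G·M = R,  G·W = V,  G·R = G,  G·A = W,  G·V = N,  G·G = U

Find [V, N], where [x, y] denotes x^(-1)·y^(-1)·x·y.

Identity is R; from the table V^(-1) = A and N^(-1) = W.
A·W = G
G·V = N
N·N = U
(Structurally, H here is isomorphic to the quaternion group Q_8.)

U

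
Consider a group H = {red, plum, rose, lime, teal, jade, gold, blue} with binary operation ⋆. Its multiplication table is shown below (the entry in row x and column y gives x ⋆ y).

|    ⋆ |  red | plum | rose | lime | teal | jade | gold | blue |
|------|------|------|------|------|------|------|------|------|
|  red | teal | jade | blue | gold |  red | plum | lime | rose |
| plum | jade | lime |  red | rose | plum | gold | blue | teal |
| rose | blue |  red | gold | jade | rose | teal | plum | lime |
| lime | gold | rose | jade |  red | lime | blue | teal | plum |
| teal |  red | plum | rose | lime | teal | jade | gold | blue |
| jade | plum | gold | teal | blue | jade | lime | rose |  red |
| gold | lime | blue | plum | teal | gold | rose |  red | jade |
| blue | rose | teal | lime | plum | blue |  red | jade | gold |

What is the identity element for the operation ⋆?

The identity e satisfies e ⋆ x = x for all x, so its row in the table reproduces the column headers.
Row teal reads: red, plum, rose, lime, teal, jade, gold, blue — exactly the header order. So teal is the identity.
(Structurally, H here is isomorphic to the cyclic group Z_8.)

teal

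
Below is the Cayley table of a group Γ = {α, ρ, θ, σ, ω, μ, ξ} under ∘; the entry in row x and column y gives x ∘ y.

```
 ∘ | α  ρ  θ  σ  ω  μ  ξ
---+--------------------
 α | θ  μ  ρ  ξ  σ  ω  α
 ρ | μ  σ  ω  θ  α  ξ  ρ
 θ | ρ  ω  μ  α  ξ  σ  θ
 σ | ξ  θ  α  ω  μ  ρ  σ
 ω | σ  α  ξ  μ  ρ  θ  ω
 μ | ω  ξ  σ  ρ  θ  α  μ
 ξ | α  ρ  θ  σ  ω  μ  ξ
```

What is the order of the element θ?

The identity element is ξ (its row matches the header).
θ^1 = θ
θ^2 = θ ∘ θ = μ
θ^3 = μ ∘ θ = σ
θ^4 = σ ∘ θ = α
θ^5 = α ∘ θ = ρ
θ^6 = ρ ∘ θ = ω
θ^7 = ω ∘ θ = ξ
The first power of θ equal to the identity is θ^7, so ord(θ) = 7.

7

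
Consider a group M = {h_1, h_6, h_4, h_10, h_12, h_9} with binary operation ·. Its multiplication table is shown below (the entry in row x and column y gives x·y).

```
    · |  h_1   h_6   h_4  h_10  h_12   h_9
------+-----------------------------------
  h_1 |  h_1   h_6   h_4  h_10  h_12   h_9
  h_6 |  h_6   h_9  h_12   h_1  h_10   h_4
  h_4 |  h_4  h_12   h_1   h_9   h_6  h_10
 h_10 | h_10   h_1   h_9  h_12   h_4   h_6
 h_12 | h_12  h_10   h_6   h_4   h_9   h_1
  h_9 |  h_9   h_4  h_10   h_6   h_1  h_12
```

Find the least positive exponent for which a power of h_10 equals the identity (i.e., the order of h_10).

6

The identity element is h_1 (its row matches the header).
h_10^1 = h_10
h_10^2 = h_10·h_10 = h_12
h_10^3 = h_12·h_10 = h_4
h_10^4 = h_4·h_10 = h_9
h_10^5 = h_9·h_10 = h_6
h_10^6 = h_6·h_10 = h_1
The first power of h_10 equal to the identity is h_10^6, so ord(h_10) = 6.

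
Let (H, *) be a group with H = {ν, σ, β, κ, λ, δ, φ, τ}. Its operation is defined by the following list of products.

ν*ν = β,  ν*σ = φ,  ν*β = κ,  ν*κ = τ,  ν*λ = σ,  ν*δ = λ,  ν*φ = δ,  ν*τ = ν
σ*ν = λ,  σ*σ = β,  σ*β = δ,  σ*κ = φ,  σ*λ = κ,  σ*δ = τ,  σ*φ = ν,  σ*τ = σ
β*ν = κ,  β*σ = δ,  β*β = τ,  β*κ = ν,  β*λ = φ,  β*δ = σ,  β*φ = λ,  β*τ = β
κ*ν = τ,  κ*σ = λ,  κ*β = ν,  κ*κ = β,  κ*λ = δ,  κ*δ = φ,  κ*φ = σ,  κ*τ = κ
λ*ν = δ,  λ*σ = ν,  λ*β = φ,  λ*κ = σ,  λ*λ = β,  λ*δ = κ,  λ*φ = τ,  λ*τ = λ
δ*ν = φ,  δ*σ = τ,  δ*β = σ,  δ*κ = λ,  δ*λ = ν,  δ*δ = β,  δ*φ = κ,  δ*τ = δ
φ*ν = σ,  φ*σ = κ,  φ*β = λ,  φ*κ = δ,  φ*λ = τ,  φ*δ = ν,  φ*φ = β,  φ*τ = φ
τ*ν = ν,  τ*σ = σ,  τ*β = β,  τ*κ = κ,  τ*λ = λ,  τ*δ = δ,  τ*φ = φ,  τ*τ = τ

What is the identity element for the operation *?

The identity e satisfies e * x = x for all x, so its row in the table reproduces the column headers.
Row τ reads: ν, σ, β, κ, λ, δ, φ, τ — exactly the header order. So τ is the identity.

τ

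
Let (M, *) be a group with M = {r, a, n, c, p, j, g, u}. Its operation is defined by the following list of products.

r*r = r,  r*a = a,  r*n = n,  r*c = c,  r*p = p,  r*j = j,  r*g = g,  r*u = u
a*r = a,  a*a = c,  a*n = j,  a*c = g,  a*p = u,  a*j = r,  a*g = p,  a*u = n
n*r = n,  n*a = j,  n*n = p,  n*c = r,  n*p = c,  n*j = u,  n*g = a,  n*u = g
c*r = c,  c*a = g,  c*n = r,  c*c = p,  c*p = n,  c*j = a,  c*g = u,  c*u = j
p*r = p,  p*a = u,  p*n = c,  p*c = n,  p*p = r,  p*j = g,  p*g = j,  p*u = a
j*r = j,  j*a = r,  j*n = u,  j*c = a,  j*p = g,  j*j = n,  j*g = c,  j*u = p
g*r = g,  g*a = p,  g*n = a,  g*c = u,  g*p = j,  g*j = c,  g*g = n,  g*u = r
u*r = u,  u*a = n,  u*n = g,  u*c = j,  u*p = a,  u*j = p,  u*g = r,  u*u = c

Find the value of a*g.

Read row a, column g: a*g = p.

p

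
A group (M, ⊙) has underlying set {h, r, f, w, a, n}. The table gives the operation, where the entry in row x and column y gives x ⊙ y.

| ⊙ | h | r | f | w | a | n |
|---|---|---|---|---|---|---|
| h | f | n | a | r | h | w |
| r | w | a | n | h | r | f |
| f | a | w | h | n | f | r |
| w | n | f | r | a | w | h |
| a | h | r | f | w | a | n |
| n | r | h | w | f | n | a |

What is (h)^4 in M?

h^1 = h
h^2 = h ⊙ h = f
h^3 = f ⊙ h = a
h^4 = a ⊙ h = h

h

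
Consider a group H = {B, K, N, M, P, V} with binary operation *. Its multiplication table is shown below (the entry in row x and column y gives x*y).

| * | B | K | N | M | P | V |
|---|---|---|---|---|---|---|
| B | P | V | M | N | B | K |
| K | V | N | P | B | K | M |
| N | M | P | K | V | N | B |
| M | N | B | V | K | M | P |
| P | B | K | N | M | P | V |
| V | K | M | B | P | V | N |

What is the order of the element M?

The identity element is P (its row matches the header).
M^1 = M
M^2 = M*M = K
M^3 = K*M = B
M^4 = B*M = N
M^5 = N*M = V
M^6 = V*M = P
The first power of M equal to the identity is M^6, so ord(M) = 6.

6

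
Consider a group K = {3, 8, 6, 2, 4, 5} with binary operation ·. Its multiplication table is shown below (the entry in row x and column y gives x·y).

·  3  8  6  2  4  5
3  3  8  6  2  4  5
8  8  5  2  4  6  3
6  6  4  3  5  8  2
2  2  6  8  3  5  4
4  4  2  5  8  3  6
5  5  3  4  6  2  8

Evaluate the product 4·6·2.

4·6 = 5
5·2 = 6

6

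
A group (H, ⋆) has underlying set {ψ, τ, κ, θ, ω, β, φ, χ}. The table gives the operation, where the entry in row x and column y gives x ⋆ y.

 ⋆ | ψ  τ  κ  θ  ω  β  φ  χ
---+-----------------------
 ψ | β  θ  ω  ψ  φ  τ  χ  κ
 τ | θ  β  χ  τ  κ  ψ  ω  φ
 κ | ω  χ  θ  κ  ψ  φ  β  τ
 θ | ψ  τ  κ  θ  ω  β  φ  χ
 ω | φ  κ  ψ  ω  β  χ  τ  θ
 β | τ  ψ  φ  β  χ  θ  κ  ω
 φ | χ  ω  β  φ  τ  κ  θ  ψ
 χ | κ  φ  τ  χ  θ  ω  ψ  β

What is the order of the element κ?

The identity element is θ (its row matches the header).
κ^1 = κ
κ^2 = κ ⋆ κ = θ
The first power of κ equal to the identity is κ^2, so ord(κ) = 2.

2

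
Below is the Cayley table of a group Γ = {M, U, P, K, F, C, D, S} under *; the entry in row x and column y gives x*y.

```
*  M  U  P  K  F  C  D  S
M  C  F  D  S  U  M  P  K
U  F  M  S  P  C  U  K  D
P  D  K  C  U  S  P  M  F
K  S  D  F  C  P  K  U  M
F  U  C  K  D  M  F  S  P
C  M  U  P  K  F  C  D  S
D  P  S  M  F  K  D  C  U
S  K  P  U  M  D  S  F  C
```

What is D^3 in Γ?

D

D^1 = D
D^2 = D*D = C
D^3 = C*D = D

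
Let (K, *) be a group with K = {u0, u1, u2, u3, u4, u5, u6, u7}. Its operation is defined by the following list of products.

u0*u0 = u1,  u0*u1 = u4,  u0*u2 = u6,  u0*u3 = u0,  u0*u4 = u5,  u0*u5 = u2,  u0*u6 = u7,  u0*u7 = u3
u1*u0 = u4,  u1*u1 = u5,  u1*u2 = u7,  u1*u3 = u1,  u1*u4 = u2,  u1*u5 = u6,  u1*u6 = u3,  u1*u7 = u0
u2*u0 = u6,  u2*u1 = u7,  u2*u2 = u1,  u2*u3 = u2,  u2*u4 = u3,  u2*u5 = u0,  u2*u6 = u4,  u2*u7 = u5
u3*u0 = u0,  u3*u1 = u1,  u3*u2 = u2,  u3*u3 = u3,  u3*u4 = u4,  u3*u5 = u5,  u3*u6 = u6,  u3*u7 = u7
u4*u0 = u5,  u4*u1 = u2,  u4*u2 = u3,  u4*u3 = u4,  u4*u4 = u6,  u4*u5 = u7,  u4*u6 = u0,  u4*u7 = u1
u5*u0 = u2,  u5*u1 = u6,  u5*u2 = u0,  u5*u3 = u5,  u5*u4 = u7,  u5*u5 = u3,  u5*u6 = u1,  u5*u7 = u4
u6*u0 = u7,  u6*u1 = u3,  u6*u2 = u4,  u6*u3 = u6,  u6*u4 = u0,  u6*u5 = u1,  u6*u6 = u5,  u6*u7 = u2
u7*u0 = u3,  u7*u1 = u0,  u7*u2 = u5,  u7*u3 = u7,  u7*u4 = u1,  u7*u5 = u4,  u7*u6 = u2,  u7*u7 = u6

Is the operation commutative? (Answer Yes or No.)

Check whether the table is symmetric across its main diagonal.
Every entry (row x, col y) equals the entry (row y, col x), so K is abelian.
(In fact K ≅ the cyclic group Z_8.)

Yes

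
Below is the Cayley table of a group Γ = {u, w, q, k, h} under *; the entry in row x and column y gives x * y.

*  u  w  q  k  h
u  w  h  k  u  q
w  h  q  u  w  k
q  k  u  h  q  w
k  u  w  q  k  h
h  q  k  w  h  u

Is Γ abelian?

Yes

Check whether the table is symmetric across its main diagonal.
Every entry (row x, col y) equals the entry (row y, col x), so Γ is abelian.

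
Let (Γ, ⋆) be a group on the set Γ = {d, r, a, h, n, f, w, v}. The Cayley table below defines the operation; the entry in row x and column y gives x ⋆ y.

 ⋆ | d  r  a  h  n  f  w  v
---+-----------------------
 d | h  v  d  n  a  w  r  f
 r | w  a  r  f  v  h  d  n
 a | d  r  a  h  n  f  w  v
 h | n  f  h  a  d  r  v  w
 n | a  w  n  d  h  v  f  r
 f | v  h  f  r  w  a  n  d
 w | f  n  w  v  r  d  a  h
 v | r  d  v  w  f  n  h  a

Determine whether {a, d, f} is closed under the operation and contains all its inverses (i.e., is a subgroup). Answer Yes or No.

No

d ⋆ d = h, which is not in {a, d, f}.
The subset is not closed under ⋆, so it is not a subgroup.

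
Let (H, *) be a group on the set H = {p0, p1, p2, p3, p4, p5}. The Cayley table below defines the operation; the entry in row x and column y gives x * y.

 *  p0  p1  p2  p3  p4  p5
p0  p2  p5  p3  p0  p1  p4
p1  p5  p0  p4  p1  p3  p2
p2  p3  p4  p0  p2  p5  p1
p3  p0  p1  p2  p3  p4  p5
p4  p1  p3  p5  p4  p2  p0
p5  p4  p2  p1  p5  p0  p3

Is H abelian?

Check whether the table is symmetric across its main diagonal.
Every entry (row x, col y) equals the entry (row y, col x), so H is abelian.

Yes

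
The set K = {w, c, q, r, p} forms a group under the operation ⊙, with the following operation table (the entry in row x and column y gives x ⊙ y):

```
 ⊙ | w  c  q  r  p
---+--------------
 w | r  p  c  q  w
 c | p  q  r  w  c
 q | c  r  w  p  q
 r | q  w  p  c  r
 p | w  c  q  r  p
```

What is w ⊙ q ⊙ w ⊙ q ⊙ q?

w ⊙ q = c
c ⊙ w = p
p ⊙ q = q
q ⊙ q = w

w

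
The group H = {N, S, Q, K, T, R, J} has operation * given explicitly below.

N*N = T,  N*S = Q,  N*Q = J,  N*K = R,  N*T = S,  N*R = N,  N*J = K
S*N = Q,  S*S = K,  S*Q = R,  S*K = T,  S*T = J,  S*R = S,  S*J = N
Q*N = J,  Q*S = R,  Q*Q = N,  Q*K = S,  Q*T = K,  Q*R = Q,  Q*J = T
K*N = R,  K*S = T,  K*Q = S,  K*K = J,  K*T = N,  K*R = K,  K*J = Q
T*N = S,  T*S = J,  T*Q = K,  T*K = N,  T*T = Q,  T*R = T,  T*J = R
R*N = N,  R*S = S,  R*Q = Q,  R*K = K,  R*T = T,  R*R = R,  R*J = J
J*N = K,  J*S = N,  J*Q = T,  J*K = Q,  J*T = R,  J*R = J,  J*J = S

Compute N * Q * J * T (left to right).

J

N * Q = J
J * J = S
S * T = J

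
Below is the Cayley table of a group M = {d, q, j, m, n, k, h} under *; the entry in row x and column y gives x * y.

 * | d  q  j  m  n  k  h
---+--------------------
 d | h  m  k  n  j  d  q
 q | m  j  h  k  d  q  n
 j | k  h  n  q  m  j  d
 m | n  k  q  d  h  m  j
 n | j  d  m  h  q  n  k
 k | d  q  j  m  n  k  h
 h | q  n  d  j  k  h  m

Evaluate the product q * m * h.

h

q * m = k
k * h = h
(Structurally, M here is isomorphic to the cyclic group Z_7.)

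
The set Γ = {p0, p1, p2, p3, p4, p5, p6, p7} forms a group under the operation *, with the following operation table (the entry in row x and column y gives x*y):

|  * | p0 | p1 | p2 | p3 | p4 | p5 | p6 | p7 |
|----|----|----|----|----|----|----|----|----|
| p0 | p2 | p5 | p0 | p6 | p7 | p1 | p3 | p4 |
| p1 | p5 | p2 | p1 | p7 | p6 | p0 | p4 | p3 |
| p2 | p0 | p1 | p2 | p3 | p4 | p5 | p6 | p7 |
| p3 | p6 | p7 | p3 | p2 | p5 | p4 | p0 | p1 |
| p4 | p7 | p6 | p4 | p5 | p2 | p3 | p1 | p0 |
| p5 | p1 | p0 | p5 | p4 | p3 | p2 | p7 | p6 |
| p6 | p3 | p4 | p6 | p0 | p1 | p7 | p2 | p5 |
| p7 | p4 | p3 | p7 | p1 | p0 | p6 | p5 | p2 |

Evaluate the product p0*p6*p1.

p7

p0*p6 = p3
p3*p1 = p7
(Structurally, Γ here is isomorphic to the elementary abelian group (Z_2)^3.)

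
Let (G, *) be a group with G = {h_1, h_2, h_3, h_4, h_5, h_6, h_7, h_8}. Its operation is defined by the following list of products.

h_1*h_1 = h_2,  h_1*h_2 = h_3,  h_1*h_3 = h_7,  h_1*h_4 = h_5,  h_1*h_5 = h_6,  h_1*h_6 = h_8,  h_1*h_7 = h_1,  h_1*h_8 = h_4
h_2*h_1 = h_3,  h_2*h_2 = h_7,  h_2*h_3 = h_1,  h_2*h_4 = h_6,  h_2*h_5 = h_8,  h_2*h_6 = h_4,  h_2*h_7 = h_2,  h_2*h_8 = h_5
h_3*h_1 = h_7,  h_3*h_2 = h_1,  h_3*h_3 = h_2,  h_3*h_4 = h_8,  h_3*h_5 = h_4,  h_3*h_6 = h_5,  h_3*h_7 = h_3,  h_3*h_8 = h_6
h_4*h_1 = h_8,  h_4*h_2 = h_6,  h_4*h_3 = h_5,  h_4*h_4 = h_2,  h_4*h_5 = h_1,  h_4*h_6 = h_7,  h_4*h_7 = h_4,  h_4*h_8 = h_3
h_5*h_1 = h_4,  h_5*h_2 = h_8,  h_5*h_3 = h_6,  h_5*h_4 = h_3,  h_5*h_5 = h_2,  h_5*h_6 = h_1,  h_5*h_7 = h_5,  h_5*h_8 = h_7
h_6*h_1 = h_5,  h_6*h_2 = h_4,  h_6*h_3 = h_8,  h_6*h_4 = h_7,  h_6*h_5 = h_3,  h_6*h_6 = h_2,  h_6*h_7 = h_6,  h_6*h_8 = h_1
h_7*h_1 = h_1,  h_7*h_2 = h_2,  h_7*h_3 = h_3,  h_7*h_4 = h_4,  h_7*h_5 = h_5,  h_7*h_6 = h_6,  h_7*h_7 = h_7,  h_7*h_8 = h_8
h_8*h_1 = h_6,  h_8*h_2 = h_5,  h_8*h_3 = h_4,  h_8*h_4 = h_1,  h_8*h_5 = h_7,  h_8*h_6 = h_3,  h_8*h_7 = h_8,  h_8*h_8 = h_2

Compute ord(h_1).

4

The identity element is h_7 (its row matches the header).
h_1^1 = h_1
h_1^2 = h_1 * h_1 = h_2
h_1^3 = h_2 * h_1 = h_3
h_1^4 = h_3 * h_1 = h_7
The first power of h_1 equal to the identity is h_1^4, so ord(h_1) = 4.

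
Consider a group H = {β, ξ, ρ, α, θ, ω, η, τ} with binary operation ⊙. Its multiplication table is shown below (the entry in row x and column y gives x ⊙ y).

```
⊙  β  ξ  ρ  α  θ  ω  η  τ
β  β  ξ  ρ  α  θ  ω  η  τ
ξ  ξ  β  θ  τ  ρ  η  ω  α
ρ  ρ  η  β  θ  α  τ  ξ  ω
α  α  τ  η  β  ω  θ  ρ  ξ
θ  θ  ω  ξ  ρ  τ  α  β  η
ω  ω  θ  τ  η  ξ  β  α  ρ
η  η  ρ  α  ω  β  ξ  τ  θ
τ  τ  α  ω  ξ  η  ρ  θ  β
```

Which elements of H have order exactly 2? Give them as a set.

Identity is β. Compute the order of each non-identity element by repeated multiplication:
  ξ: ξ → β  (order 2)
  ρ: ρ → β  (order 2)
  α: α → β  (order 2)
  θ: θ → τ → η → β  (order 4)
  ω: ω → β  (order 2)
  η: η → τ → θ → β  (order 4)
  τ: τ → β  (order 2)
Elements of order 2: {α, ξ, ρ, τ, ω}.
(Structurally, H here is isomorphic to the dihedral group D_4.)

{α, ξ, ρ, τ, ω}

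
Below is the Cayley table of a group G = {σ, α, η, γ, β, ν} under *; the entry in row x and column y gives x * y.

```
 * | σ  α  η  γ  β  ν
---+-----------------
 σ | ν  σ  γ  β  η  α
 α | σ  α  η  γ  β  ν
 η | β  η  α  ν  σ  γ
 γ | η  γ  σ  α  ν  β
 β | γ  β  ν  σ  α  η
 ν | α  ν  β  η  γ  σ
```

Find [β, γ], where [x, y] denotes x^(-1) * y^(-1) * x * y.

Identity is α; from the table β^(-1) = β and γ^(-1) = γ.
β * γ = σ
σ * β = η
η * γ = ν
(Structurally, G here is isomorphic to the symmetric group S_3.)

ν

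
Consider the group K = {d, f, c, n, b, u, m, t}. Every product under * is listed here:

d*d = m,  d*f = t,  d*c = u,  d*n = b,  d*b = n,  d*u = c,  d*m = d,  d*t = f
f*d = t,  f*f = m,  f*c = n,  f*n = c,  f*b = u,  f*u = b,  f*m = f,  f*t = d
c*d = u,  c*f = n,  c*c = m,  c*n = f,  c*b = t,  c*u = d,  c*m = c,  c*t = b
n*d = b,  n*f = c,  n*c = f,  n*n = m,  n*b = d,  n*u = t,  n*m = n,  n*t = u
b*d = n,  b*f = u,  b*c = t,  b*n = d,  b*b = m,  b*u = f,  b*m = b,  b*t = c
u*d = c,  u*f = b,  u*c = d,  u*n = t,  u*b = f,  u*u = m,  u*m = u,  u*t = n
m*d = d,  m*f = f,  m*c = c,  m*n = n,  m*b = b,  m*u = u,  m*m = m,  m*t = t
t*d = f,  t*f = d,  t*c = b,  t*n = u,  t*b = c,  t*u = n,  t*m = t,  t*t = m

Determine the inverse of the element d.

d

First locate the identity: row m matches the header, so m is the identity.
Scan row d for m: d*d = m. Hence d^(-1) = d.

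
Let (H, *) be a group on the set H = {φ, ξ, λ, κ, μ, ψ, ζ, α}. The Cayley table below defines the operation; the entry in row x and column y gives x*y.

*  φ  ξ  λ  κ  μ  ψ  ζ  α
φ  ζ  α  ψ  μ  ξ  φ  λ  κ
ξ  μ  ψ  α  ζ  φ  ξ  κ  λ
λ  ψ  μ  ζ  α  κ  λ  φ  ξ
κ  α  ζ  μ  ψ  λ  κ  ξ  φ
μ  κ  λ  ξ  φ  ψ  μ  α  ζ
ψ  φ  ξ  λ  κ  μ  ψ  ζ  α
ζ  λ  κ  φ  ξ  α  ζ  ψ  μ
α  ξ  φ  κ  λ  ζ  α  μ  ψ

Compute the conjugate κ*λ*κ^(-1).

The identity is ψ. In row κ, the entry ψ sits in column κ, so κ^(-1) = κ.
κ*λ = μ
μ*κ = φ
(Structurally, H here is isomorphic to the dihedral group D_4.)

φ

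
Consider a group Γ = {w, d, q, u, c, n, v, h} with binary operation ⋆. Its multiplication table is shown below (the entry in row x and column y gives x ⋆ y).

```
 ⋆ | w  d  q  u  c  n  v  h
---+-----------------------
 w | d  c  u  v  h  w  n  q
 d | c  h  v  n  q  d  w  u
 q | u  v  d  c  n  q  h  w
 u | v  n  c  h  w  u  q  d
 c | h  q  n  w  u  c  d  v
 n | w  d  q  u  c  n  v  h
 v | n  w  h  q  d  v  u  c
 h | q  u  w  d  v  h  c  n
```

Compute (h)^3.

h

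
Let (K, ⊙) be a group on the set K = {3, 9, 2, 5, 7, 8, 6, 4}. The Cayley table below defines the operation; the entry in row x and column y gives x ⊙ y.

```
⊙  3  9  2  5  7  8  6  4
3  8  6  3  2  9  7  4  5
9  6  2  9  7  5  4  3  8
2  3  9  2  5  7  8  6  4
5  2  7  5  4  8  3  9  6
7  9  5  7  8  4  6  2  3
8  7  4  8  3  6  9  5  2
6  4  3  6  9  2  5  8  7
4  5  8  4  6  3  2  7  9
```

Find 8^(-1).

First locate the identity: row 2 matches the header, so 2 is the identity.
Scan row 8 for 2: 8 ⊙ 4 = 2. Hence 8^(-1) = 4.
(Structurally, K here is isomorphic to the cyclic group Z_8.)

4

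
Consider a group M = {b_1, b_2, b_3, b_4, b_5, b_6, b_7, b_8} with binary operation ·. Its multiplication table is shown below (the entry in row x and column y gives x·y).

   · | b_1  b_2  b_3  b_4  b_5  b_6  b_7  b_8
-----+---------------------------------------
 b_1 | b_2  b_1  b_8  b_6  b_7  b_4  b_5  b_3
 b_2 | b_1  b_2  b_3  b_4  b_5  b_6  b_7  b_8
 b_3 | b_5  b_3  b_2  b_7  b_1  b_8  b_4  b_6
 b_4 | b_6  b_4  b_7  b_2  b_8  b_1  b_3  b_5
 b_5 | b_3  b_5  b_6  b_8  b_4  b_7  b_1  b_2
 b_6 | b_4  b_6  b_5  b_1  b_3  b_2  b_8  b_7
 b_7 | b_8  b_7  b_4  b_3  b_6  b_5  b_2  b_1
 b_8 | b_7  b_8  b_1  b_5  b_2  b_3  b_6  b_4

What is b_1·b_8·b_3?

b_1·b_8 = b_3
b_3·b_3 = b_2

b_2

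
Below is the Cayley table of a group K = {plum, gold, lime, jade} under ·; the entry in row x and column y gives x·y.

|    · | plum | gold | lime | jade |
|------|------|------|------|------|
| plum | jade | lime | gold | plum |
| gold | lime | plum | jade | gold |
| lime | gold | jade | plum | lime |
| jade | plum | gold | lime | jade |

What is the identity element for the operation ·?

jade

The identity e satisfies e·x = x for all x, so its row in the table reproduces the column headers.
Row jade reads: plum, gold, lime, jade — exactly the header order. So jade is the identity.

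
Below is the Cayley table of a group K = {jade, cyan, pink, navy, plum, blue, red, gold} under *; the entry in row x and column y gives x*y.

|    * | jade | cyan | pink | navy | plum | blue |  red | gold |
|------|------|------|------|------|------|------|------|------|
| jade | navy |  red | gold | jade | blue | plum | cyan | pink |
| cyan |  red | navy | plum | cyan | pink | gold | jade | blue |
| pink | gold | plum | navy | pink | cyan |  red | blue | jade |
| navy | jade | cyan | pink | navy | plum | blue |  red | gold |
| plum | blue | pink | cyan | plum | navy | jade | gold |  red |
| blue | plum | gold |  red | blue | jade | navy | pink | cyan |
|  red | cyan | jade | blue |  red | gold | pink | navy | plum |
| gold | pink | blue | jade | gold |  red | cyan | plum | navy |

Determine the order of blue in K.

2

The identity element is navy (its row matches the header).
blue^1 = blue
blue^2 = blue*blue = navy
The first power of blue equal to the identity is blue^2, so ord(blue) = 2.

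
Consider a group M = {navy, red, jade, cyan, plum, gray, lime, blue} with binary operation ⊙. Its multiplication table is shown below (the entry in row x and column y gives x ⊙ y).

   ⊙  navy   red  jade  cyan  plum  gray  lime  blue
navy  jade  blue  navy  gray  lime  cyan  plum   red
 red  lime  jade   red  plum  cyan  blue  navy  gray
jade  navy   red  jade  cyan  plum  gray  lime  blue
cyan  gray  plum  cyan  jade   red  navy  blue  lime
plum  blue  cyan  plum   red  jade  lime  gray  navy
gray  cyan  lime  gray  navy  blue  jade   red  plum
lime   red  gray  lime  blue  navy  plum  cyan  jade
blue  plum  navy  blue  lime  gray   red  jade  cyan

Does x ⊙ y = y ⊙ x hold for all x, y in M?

blue ⊙ red = navy but red ⊙ blue = gray.
Since blue and red do not commute, M is not abelian.

No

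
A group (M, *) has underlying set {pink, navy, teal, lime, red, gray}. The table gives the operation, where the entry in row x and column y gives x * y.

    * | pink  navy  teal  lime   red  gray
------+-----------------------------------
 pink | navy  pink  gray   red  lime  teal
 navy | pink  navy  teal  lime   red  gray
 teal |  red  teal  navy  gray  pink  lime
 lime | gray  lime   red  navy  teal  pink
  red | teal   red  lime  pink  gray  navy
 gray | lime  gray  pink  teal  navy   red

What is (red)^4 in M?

red^1 = red
red^2 = red * red = gray
red^3 = gray * red = navy
red^4 = navy * red = red
(Structurally, M here is isomorphic to the symmetric group S_3.)

red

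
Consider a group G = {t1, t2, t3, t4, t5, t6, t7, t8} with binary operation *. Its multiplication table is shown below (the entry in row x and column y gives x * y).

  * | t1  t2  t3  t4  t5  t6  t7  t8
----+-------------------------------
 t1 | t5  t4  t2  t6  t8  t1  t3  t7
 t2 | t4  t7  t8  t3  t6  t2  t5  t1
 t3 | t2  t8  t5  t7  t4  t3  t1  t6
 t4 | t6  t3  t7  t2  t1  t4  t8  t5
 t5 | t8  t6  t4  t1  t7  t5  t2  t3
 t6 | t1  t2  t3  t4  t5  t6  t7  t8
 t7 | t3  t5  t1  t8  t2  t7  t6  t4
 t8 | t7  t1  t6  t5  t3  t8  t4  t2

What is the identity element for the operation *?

t6

The identity e satisfies e * x = x for all x, so its row in the table reproduces the column headers.
Row t6 reads: t1, t2, t3, t4, t5, t6, t7, t8 — exactly the header order. So t6 is the identity.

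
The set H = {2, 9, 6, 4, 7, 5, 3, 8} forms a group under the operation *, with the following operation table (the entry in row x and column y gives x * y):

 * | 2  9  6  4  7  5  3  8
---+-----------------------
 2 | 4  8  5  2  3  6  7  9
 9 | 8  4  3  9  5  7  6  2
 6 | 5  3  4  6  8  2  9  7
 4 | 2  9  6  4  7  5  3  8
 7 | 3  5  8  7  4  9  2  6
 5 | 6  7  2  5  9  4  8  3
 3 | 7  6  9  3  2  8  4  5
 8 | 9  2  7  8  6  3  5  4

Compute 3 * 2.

Read row 3, column 2: 3 * 2 = 7.

7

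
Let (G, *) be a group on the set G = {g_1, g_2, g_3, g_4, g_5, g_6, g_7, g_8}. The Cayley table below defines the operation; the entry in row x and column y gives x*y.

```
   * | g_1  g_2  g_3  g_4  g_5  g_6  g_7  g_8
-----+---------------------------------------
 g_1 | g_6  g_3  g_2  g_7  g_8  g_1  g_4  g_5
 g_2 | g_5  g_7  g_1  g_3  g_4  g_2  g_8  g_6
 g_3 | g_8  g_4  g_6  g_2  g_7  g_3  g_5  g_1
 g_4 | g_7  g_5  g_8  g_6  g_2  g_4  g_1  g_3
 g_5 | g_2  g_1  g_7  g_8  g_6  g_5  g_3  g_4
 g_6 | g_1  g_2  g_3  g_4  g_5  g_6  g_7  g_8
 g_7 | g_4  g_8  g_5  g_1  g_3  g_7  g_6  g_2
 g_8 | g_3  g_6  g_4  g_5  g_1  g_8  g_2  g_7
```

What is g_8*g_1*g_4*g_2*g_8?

g_2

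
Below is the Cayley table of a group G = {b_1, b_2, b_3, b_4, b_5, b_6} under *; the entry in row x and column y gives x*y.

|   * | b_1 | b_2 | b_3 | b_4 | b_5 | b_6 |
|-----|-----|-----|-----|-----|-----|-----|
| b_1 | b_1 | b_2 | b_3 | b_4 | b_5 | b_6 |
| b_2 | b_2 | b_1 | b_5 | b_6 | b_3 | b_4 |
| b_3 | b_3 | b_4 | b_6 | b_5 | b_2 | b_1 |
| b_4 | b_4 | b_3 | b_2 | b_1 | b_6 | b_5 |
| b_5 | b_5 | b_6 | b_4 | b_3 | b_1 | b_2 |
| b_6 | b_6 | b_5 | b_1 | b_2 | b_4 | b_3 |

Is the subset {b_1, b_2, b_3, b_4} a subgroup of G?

No

b_3*b_3 = b_6, which is not in {b_1, b_2, b_3, b_4}.
The subset is not closed under *, so it is not a subgroup.
(Structurally, G here is isomorphic to the symmetric group S_3.)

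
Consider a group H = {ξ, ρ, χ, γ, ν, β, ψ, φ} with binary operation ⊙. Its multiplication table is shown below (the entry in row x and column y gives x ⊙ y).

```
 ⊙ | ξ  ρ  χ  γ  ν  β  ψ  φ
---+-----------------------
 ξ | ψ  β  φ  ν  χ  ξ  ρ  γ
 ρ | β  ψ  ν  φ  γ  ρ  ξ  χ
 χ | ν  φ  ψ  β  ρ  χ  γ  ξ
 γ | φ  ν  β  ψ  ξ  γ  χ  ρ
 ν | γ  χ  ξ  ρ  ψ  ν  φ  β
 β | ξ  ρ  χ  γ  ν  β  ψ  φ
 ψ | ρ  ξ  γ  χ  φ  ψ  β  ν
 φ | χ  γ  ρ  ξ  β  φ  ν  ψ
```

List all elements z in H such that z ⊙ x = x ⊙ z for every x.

{β, ψ}

An element z is central iff its row equals its column in the table.
For γ: γ ⊙ ν = ξ ≠ ρ = ν ⊙ γ, so γ ∉ Z.
Checking each element this way leaves Z(H) = {β, ψ}.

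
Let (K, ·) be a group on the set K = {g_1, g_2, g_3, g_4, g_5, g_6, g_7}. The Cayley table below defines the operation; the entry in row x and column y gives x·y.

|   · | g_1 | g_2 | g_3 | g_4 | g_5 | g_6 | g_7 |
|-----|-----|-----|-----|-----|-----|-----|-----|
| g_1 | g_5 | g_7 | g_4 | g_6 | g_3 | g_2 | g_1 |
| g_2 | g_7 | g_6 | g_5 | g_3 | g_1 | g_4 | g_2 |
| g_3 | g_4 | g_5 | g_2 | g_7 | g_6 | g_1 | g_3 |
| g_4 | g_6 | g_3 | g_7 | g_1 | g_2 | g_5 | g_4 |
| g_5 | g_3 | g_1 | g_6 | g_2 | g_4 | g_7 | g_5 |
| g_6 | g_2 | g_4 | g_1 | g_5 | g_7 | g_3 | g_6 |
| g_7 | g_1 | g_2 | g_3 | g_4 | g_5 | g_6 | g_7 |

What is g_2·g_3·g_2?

g_2·g_3 = g_5
g_5·g_2 = g_1

g_1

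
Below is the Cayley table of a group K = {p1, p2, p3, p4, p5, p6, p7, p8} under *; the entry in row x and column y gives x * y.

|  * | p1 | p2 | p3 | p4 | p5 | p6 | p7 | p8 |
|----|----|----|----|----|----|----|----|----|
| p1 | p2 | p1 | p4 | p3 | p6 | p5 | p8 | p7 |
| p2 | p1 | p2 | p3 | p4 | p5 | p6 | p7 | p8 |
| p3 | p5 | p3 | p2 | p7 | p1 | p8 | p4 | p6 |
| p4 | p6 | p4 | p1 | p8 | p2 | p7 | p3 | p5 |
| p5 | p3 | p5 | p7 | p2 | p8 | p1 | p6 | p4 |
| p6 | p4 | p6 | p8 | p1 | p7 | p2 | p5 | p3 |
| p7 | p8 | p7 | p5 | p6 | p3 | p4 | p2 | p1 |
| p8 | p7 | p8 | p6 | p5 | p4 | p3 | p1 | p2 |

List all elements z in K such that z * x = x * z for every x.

An element z is central iff its row equals its column in the table.
For p1: p1 * p4 = p3 ≠ p6 = p4 * p1, so p1 ∉ Z.
Checking each element this way leaves Z(K) = {p2, p8}.
(Structurally, K here is isomorphic to the dihedral group D_4.)

{p2, p8}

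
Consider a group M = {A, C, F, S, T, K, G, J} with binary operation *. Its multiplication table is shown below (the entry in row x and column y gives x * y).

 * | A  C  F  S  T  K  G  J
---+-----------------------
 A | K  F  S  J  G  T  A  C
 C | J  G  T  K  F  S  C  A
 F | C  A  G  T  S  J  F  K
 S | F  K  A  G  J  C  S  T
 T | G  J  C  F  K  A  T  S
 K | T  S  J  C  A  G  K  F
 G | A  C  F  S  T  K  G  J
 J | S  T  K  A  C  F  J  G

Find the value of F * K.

Read row F, column K: F * K = J.

J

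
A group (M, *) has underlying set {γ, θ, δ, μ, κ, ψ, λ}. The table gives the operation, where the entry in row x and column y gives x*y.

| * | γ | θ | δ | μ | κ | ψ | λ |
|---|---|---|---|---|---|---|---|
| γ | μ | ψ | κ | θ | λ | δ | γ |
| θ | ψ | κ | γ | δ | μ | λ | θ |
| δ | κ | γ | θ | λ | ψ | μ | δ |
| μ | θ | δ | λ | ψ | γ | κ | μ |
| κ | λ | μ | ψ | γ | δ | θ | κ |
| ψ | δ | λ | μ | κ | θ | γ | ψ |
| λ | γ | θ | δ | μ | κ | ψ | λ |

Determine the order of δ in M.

7

The identity element is λ (its row matches the header).
δ^1 = δ
δ^2 = δ*δ = θ
δ^3 = θ*δ = γ
δ^4 = γ*δ = κ
δ^5 = κ*δ = ψ
δ^6 = ψ*δ = μ
δ^7 = μ*δ = λ
The first power of δ equal to the identity is δ^7, so ord(δ) = 7.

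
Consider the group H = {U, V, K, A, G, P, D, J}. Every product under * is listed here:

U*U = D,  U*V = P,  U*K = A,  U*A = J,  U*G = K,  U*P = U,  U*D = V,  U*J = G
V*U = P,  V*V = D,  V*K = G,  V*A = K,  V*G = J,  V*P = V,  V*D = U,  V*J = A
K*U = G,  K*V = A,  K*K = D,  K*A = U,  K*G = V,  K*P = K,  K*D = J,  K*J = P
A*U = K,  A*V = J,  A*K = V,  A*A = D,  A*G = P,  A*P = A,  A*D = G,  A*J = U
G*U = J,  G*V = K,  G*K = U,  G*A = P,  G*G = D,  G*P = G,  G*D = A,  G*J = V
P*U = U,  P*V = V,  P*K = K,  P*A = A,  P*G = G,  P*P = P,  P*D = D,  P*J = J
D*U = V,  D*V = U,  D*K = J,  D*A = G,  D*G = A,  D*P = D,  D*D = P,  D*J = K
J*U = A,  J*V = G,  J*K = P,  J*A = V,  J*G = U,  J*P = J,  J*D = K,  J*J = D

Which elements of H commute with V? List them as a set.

Compare row V with column V entry by entry.
U*V = P = V*U, so U commutes with V.
G*V = K but V*G = J, so G does not.
Collecting the elements that commute with V: C(V) = {D, P, U, V}.

{D, P, U, V}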